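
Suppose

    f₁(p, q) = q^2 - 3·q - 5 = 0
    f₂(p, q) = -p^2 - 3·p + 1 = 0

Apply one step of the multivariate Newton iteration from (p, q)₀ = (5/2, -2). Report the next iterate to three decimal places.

(0.906, -1.286)

At (5/2, -2): F = (5.000, -12.750).
Jacobian J = [[0, 2·q - 3], [-2·p - 3, 0]].
At the point, J = [[0.000, -7.000], [-8.000, 0.000]] (det J = -56.000).
Solving J·Δ = −F gives Δ = (-1.594, 0.714).
Then the next iterate is (p, q)₁ = (0.906, -1.286).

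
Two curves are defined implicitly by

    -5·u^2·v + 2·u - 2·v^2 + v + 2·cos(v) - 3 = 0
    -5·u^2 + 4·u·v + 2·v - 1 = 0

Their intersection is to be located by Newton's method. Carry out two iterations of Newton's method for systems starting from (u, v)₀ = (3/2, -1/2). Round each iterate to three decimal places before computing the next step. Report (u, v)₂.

At (3/2, -1/2): F = (6.38017, -16.250).
Jacobian J = [[-10·u·v + 2, -5·u^2 - 4·v - 2·sin(v) + 1], [-10·u + 4·v, 4·u + 2]].
At the point, J = [[9.500, -7.29115], [-17.000, 8.000]] (det J = -47.94953).
Solving J·Δ = −F gives Δ = (-1.406, -0.958).
Then the next iterate is (u, v)₁ = (0.094, -1.458).
Round to (0.094, -1.458) and repeat: F = (-8.23200, -4.50839), J = [[3.37052, 8.77511], [-6.772, 2.376]].
Δ = (-0.297, 1.052), so (u, v)₂ = (-0.203, -0.406).

(-0.203, -0.406)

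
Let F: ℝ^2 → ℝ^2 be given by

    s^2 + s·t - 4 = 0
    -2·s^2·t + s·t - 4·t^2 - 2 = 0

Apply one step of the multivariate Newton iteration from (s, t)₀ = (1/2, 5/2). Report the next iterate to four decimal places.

(1.4236, 1.0345)

At (1/2, 5/2): F = (-2.5000, -27.0000).
Jacobian J = [[2·s + t, s], [-4·s·t + t, -2·s^2 + s - 8·t]].
At the point, J = [[3.5000, 0.5000], [-2.5000, -20.0000]] (det J = -68.7500).
Solving J·Δ = −F gives Δ = (0.9236, -1.4655).
Then the next iterate is (s, t)₁ = (1.4236, 1.0345).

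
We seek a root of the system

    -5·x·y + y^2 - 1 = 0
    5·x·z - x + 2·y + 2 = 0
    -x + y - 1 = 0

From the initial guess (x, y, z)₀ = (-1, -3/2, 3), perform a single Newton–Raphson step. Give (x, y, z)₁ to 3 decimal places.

At (-1, -3/2, 3): F = (-6.250, -15.000, -1.500).
Jacobian J = [[-5·y, -5·x + 2·y, 0], [5·z - 1, 2, 5·x], [-1, 1, 0]].
At the point, J = [[7.500, 2.000, 0.000], [14.000, 2.000, -5.000], [-1.000, 1.000, 0.000]] (det J = 47.500).
Solving J·Δ = −F gives Δ = (0.342, 1.842, -1.305).
Then the next iterate is (x, y, z)₁ = (-0.658, 0.342, 1.695).

(-0.658, 0.342, 1.695)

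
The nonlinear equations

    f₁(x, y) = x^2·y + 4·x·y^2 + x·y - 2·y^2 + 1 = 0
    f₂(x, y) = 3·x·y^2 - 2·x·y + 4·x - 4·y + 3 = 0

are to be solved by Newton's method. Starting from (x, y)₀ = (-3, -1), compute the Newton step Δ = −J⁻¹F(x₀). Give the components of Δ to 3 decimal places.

At (-3, -1): F = (-19.000, -20.000).
Jacobian J = [[2·x·y + 4·y^2 + y, x^2 + 8·x·y + x - 4·y], [3·y^2 - 2·y + 4, 6·x·y - 2·x - 4]].
At the point, J = [[9.000, 34.000], [9.000, 20.000]] (det J = -126.000).
Solving J·Δ = −F gives Δ = (2.381, -0.071).

(2.381, -0.071)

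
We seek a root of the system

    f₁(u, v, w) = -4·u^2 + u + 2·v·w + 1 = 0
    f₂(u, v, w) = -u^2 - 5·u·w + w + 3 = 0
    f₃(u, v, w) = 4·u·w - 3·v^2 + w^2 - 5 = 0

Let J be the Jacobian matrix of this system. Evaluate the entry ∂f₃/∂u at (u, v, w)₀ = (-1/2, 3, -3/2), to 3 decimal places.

∂f₃/∂u = 4·w.
At (-1/2, 3, -3/2) this is -6.000.

-6.000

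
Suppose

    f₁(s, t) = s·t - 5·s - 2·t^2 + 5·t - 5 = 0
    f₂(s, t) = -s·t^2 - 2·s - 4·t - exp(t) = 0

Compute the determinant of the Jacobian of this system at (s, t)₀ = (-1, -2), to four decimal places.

128.9473

J = [[t - 5, s - 4·t + 5], [-t^2 - 2, -2·s·t - exp(t) - 4]].
At the point, J = [[-7.0000, 12.0000], [-6.0000, -8.135335]].
det J = 128.9473.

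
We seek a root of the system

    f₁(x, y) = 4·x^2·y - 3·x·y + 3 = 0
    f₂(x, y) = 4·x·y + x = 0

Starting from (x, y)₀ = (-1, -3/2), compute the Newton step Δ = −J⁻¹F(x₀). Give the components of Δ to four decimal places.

At (-1, -3/2): F = (-7.5000, 5.0000).
Jacobian J = [[8·x·y - 3·y, 4·x^2 - 3·x], [4·y + 1, 4·x]].
At the point, J = [[16.5000, 7.0000], [-5.0000, -4.0000]] (det J = -31.0000).
Solving J·Δ = −F gives Δ = (-0.1613, 1.4516).

(-0.1613, 1.4516)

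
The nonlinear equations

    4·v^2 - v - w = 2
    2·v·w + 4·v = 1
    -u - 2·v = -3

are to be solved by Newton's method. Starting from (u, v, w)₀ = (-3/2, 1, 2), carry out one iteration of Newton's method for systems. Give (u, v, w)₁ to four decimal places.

(1.4545, 0.7727, -0.5909)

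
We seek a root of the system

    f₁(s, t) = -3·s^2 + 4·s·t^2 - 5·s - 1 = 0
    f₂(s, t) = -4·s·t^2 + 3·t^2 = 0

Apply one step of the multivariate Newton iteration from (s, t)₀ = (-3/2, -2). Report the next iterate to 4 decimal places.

At (-3/2, -2): F = (-24.2500, 36.0000).
Jacobian J = [[-6·s + 4·t^2 - 5, 8·s·t], [-4·t^2, -8·s·t + 6·t]].
At the point, J = [[20.0000, 24.0000], [-16.0000, -36.0000]] (det J = -336.0000).
Solving J·Δ = −F gives Δ = (0.0268, 0.9881).
Then the next iterate is (s, t)₁ = (-1.4732, -1.0119).

(-1.4732, -1.0119)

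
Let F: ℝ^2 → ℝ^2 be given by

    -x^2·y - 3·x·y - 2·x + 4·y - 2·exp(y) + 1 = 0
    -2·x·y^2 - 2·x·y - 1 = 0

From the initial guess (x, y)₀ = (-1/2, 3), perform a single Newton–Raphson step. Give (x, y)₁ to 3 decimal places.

At (-1/2, 3): F = (-22.42107, 11.000).
Jacobian J = [[-2·x·y - 3·y - 2, -x^2 - 3·x - 2·exp(y) + 4], [-2·y^2 - 2·y, -4·x·y - 2·x]].
At the point, J = [[-8.000, -34.92107], [-24.000, 7.000]] (det J = -894.10577).
Solving J·Δ = −F gives Δ = (0.254, -0.700).
Then the next iterate is (x, y)₁ = (-0.246, 2.300).

(-0.246, 2.300)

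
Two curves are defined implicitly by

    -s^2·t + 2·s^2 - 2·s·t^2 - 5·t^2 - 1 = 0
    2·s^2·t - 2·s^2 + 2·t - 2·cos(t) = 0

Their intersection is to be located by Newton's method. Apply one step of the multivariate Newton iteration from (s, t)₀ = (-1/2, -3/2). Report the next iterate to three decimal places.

At (-1/2, -3/2): F = (-9.125, -4.39147).
Jacobian J = [[-2·s·t + 4·s - 2·t^2, -s^2 - 4·s·t - 10·t], [4·s·t - 4·s, 2·s^2 + 2·sin(t) + 2]].
At the point, J = [[-8.000, 11.750], [5.000, 0.50501]] (det J = -62.79008).
Solving J·Δ = −F gives Δ = (0.748, 1.286).
Then the next iterate is (s, t)₁ = (0.248, -0.214).

(0.248, -0.214)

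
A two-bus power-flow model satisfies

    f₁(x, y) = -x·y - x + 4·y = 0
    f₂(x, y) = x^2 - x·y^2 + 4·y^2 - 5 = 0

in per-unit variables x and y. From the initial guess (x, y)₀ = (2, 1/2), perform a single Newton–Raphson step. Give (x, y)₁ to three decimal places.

(1.905, 0.929)

At (2, 1/2): F = (-1.000, -0.500).
Jacobian J = [[-y - 1, -x + 4], [2·x - y^2, -2·x·y + 8·y]].
At the point, J = [[-1.500, 2.000], [3.750, 2.000]] (det J = -10.500).
Solving J·Δ = −F gives Δ = (-0.095, 0.429).
Then the next iterate is (x, y)₁ = (1.905, 0.929).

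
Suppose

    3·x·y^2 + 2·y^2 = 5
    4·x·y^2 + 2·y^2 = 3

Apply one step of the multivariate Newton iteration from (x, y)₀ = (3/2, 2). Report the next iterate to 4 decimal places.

At (3/2, 2): F = (21.0000, 29.0000).
Jacobian J = [[3·y^2, 6·x·y + 4·y], [4·y^2, 8·x·y + 4·y]].
At the point, J = [[12.0000, 26.0000], [16.0000, 32.0000]] (det J = -32.0000).
Solving J·Δ = −F gives Δ = (-2.5625, 0.3750).
Then the next iterate is (x, y)₁ = (-1.0625, 2.3750).

(-1.0625, 2.3750)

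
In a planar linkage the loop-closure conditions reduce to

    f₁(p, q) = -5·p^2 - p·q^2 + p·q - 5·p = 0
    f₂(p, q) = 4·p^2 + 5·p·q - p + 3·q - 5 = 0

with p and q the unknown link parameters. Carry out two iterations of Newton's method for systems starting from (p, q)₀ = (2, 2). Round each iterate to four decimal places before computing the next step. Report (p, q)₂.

(0.2526, 1.5128)

At (2, 2): F = (-34.0000, 35.0000).
Jacobian J = [[-10·p - q^2 + q - 5, -2·p·q + p], [8·p + 5·q - 1, 5·p + 3]].
At the point, J = [[-27.0000, -6.0000], [25.0000, 13.0000]] (det J = -201.0000).
Solving J·Δ = −F gives Δ = (-1.1542, -0.4726).
Then the next iterate is (p, q)₁ = (0.8458, 1.5274).
Round to (0.8458, 1.5274) and repeat: F = (-8.487223, 8.057285), J = [[-14.263551, -1.737950], [13.4034, 7.2290]].
Δ = (-0.5932, -0.0146), so (p, q)₂ = (0.2526, 1.5128).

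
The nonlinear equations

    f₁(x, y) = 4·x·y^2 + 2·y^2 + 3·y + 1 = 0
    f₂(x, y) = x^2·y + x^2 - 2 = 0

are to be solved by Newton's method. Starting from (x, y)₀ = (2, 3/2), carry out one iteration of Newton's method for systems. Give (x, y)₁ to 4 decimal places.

(1.4830, 0.7925)

At (2, 3/2): F = (28.0000, 8.0000).
Jacobian J = [[4·y^2, 8·x·y + 4·y + 3], [2·x·y + 2·x, x^2]].
At the point, J = [[9.0000, 33.0000], [10.0000, 4.0000]] (det J = -294.0000).
Solving J·Δ = −F gives Δ = (-0.5170, -0.7075).
Then the next iterate is (x, y)₁ = (1.4830, 0.7925).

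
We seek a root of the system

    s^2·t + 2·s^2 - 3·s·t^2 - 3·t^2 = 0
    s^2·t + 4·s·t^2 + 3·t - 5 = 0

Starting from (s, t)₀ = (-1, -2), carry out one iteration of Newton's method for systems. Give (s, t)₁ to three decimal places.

(-0.888, -0.662)

At (-1, -2): F = (0.000, -29.000).
Jacobian J = [[2·s·t + 4·s - 3·t^2, s^2 - 6·s·t - 6·t], [2·s·t + 4·t^2, s^2 + 8·s·t + 3]].
At the point, J = [[-12.000, 1.000], [20.000, 20.000]] (det J = -260.000).
Solving J·Δ = −F gives Δ = (0.112, 1.338).
Then the next iterate is (s, t)₁ = (-0.888, -0.662).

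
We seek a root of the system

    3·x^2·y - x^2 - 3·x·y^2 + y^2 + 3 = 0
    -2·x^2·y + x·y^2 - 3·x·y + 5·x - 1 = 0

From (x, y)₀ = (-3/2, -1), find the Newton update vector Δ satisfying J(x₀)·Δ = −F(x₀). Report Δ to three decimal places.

At (-3/2, -1): F = (-0.500, -10.000).
Jacobian J = [[6·x·y - 2·x - 3·y^2, 3·x^2 - 6·x·y + 2·y], [-4·x·y + y^2 - 3·y + 5, -2·x^2 + 2·x·y - 3·x]].
At the point, J = [[9.000, -4.250], [3.000, 3.000]] (det J = 39.750).
Solving J·Δ = −F gives Δ = (1.107, 2.226).

(1.107, 2.226)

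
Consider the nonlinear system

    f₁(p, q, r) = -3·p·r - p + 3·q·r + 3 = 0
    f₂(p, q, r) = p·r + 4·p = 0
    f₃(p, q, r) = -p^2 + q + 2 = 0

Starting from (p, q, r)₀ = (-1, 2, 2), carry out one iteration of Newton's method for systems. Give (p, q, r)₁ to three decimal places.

(0.429, -3.857, 4.571)

At (-1, 2, 2): F = (22.000, -6.000, 3.000).
Jacobian J = [[-3·r - 1, 3·r, -3·p + 3·q], [r + 4, 0, p], [-2·p, 1, 0]].
At the point, J = [[-7.000, 6.000, 9.000], [6.000, 0.000, -1.000], [2.000, 1.000, 0.000]] (det J = 35.000).
Solving J·Δ = −F gives Δ = (1.429, -5.857, 2.571).
Then the next iterate is (p, q, r)₁ = (0.429, -3.857, 4.571).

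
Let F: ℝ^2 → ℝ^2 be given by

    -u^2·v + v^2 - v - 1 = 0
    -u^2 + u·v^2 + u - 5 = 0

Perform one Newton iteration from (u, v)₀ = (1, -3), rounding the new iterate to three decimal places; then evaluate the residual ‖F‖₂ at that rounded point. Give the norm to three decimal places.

At (1, -3): F = (14.000, 4.000).
Jacobian J = [[-2·u·v, -u^2 + 2·v - 1], [-2·u + v^2 + 1, 2·u·v]].
At the point, J = [[6.000, -8.000], [8.000, -6.000]] (det J = 28.000).
Solving J·Δ = −F gives Δ = (1.857, 3.143).
Then the next iterate is (u, v)₁ = (2.857, 0.143).
Re-evaluating at (2.857, 0.143): F = (-2.28978, -10.24703), so ‖F‖₂ = 10.500.

10.500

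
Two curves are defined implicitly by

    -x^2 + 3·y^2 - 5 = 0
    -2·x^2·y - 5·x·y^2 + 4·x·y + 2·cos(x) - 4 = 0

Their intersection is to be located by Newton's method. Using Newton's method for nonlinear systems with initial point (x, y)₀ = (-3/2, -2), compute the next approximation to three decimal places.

(-0.854, -1.443)

At (-3/2, -2): F = (4.750, 47.14147).
Jacobian J = [[-2·x, 6·y], [-4·x·y - 5·y^2 + 4·y - 2·sin(x), -2·x^2 - 10·x·y + 4·x]].
At the point, J = [[3.000, -12.000], [-38.00501, -40.500]] (det J = -577.56012).
Solving J·Δ = −F gives Δ = (0.646, 0.557).
Then the next iterate is (x, y)₁ = (-0.854, -1.443).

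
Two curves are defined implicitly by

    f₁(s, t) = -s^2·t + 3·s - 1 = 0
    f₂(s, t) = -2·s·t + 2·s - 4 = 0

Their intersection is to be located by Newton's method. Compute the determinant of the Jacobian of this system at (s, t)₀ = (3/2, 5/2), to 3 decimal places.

6.750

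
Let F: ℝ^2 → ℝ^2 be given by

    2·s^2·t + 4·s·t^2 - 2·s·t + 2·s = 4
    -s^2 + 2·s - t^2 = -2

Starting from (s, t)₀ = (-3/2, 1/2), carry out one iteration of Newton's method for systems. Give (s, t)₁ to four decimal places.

(0.0385, 4.6923)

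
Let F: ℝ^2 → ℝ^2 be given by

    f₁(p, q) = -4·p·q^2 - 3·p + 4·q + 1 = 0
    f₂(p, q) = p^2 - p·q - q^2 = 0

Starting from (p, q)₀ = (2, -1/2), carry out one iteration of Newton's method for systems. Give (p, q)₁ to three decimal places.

(1.040, -0.070)

At (2, -1/2): F = (-9.000, 4.750).
Jacobian J = [[-4·q^2 - 3, -8·p·q + 4], [2·p - q, -p - 2·q]].
At the point, J = [[-4.000, 12.000], [4.500, -1.000]] (det J = -50.000).
Solving J·Δ = −F gives Δ = (-0.960, 0.430).
Then the next iterate is (p, q)₁ = (1.040, -0.070).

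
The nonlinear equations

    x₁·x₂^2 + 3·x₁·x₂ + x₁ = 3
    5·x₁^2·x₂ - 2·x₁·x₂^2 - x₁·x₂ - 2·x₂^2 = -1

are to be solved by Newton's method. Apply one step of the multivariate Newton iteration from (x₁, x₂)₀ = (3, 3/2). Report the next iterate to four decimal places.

(2.1760, 0.7298)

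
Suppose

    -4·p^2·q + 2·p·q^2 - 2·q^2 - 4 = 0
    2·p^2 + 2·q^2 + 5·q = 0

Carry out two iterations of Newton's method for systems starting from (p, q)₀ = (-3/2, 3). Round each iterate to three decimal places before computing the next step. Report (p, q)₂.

(-0.061, 0.855)

At (-3/2, 3): F = (-76.000, 37.500).
Jacobian J = [[-8·p·q + 2·q^2, -4·p^2 + 4·p·q - 4·q], [4·p, 4·q + 5]].
At the point, J = [[54.000, -39.000], [-6.000, 17.000]] (det J = 684.000).
Solving J·Δ = −F gives Δ = (-0.249, -2.294).
Then the next iterate is (p, q)₁ = (-1.749, 0.706).
Round to (-1.749, 0.706) and repeat: F = (-15.37902, 10.64487), J = [[10.87522, -19.99918], [-6.996, 7.824]].
Δ = (1.688, 0.149), so (p, q)₂ = (-0.061, 0.855).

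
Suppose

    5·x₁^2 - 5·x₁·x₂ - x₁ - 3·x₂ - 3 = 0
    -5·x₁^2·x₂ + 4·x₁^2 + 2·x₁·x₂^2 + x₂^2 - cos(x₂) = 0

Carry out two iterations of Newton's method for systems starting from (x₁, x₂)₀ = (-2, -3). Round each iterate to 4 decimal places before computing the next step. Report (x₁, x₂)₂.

At (-2, -3): F = (-2.0000, 49.989992).
Jacobian J = [[10·x₁ - 5·x₂ - 1, -5·x₁ - 3], [-10·x₁·x₂ + 8·x₁ + 2·x₂^2, -5·x₁^2 + 4·x₁·x₂ + 2·x₂ + sin(x₂)]].
At the point, J = [[-6.0000, 7.0000], [-58.0000, -2.141120]] (det J = 418.846720).
Solving J·Δ = −F gives Δ = (0.8252, 0.9931).
Then the next iterate is (x₁, x₂)₁ = (-1.1748, -2.0069).
Round to (-1.1748, -2.0069) and repeat: F = (-0.692255, 14.356484), J = [[-2.7135, 2.8740], [-24.920166, -2.390155]].
Δ = (0.5071, 0.7196), so (x₁, x₂)₂ = (-0.6677, -1.2873).

(-0.6677, -1.2873)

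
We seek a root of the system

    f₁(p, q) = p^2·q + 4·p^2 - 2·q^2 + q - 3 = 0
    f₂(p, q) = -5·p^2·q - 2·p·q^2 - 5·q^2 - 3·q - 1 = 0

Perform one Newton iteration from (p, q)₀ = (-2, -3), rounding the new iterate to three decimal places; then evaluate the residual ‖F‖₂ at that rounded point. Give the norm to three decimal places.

At (-2, -3): F = (-20.000, 59.000).
Jacobian J = [[2·p·q + 8·p, p^2 - 4·q + 1], [-10·p·q - 2·q^2, -5·p^2 - 4·p·q - 10·q - 3]].
At the point, J = [[-4.000, 17.000], [-78.000, -17.000]] (det J = 1394.000).
Solving J·Δ = −F gives Δ = (0.476, 1.288).
Then the next iterate is (p, q)₁ = (-1.524, -1.712).
Re-evaluating at (-1.524, -1.712): F = (-5.25983, 18.29605), so ‖F‖₂ = 19.037.

19.037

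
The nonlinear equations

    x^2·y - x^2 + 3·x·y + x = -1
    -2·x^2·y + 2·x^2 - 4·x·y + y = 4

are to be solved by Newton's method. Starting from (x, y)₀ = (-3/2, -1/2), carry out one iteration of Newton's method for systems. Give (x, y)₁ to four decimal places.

(-2.5000, -3.0000)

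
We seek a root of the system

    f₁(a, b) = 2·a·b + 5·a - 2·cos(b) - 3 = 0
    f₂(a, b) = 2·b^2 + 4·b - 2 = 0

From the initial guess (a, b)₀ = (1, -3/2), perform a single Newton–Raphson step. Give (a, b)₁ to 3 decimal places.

(1.575, -3.250)

At (1, -3/2): F = (-1.14147, -3.500).
Jacobian J = [[2·b + 5, 2·a + 2·sin(b)], [0, 4·b + 4]].
At the point, J = [[2.000, 0.00501], [0.000, -2.000]] (det J = -4.000).
Solving J·Δ = −F gives Δ = (0.575, -1.750).
Then the next iterate is (a, b)₁ = (1.575, -3.250).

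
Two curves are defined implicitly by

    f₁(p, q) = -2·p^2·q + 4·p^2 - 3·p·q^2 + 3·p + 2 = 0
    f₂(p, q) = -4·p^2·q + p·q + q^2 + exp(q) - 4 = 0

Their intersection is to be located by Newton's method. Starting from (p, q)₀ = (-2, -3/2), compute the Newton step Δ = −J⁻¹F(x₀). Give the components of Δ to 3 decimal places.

At (-2, -3/2): F = (37.500, 25.47313).
Jacobian J = [[-4·p·q + 8·p - 3·q^2 + 3, -2·p^2 - 6·p·q], [-8·p·q + q, -4·p^2 + p + 2·q + exp(q)]].
At the point, J = [[-31.750, -26.000], [-25.500, -20.77687]] (det J = -3.33438).
Solving J·Δ = −F gives Δ = (-35.038, 44.230).

(-35.038, 44.230)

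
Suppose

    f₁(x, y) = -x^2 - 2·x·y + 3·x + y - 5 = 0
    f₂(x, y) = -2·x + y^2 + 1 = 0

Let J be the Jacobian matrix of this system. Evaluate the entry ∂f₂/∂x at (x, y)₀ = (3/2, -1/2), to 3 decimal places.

-2.000

∂f₂/∂x = -2.
At (3/2, -1/2) this is -2.000.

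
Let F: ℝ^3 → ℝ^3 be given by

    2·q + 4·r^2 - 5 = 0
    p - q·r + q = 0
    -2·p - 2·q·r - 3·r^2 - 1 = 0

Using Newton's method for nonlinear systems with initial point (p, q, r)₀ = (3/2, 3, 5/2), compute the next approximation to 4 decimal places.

At (3/2, 3, 5/2): F = (26.0000, -3.0000, -37.7500).
Jacobian J = [[0, 2, 8·r], [1, -r + 1, -q], [-2, -2·r, -2·q - 6·r]].
At the point, J = [[0.0000, 2.0000, 20.0000], [1.0000, -1.5000, -3.0000], [-2.0000, -5.0000, -21.0000]] (det J = -106.0000).
Solving J·Δ = −F gives Δ = (-2.8585, -1.6321, -1.1368).
Then the next iterate is (p, q, r)₁ = (-1.3585, 1.3679, 1.3632).

(-1.3585, 1.3679, 1.3632)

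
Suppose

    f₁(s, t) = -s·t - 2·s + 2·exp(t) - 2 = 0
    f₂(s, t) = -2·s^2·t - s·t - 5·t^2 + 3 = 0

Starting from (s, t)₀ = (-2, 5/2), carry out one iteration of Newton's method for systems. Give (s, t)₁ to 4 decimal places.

(-1.4782, 1.3994)

At (-2, 5/2): F = (31.364988, -43.2500).
Jacobian J = [[-t - 2, -s + 2·exp(t)], [-4·s·t - t, -2·s^2 - s - 10·t]].
At the point, J = [[-4.5000, 26.364988], [17.5000, -31.0000]] (det J = -321.887289).
Solving J·Δ = −F gives Δ = (0.5218, -1.1006).
Then the next iterate is (s, t)₁ = (-1.4782, 1.3994).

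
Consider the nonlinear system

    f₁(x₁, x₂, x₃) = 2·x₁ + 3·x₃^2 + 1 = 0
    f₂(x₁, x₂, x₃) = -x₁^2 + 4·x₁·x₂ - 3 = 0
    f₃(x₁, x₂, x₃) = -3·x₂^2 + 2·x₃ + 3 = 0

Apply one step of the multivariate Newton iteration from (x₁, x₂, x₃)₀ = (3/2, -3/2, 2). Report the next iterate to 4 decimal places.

(0.0601, -1.2848, 0.9066)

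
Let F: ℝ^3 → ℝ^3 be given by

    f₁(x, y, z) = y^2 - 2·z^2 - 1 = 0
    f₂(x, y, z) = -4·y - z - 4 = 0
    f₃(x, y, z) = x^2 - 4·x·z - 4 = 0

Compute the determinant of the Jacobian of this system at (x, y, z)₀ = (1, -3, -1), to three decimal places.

J = [[0, 2·y, -4·z], [0, -4, -1], [2·x - 4·z, 0, -4·x]].
At the point, J = [[0.000, -6.000, 4.000], [0.000, -4.000, -1.000], [6.000, 0.000, -4.000]].
det J = 132.000.

132.000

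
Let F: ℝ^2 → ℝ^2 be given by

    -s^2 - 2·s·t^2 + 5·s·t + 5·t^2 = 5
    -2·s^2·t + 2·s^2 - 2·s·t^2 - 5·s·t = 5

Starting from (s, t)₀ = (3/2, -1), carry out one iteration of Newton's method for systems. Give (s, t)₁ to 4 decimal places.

(-4.7333, -15.1667)

At (3/2, -1): F = (-12.7500, 8.5000).
Jacobian J = [[-2·s - 2·t^2 + 5·t, -4·s·t + 5·s + 10·t], [-4·s·t + 4·s - 2·t^2 - 5·t, -2·s^2 - 4·s·t - 5·s]].
At the point, J = [[-10.0000, 3.5000], [15.0000, -6.0000]] (det J = 7.5000).
Solving J·Δ = −F gives Δ = (-6.2333, -14.1667).
Then the next iterate is (s, t)₁ = (-4.7333, -15.1667).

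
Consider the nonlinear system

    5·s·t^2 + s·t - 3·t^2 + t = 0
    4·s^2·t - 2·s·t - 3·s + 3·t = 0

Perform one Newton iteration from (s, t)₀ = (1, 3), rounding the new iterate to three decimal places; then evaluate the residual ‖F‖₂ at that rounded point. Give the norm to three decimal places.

196.428

At (1, 3): F = (24.000, 12.000).
Jacobian J = [[5·t^2 + t, 10·s·t + s - 6·t + 1], [8·s·t - 2·t - 3, 4·s^2 - 2·s + 3]].
At the point, J = [[48.000, 14.000], [15.000, 5.000]] (det J = 30.000).
Solving J·Δ = −F gives Δ = (1.600, -7.200).
Then the next iterate is (s, t)₁ = (2.600, -4.200).
Re-evaluating at (2.600, -4.200): F = (161.280, -112.128), so ‖F‖₂ = 196.428.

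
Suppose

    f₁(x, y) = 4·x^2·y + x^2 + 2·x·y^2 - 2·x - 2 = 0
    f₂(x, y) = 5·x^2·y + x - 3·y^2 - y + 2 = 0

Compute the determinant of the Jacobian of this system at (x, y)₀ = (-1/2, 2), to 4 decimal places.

J = [[8·x·y + 2·x + 2·y^2 - 2, 4·x^2 + 4·x·y], [10·x·y + 1, 5·x^2 - 6·y - 1]].
At the point, J = [[-3.0000, -3.0000], [-9.0000, -11.7500]].
det J = 8.2500.

8.2500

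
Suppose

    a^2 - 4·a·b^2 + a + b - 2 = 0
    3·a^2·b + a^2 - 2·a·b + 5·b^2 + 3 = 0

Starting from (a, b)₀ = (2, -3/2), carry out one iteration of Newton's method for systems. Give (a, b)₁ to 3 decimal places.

(2.158, -0.855)

At (2, -3/2): F = (-15.500, 6.250).
Jacobian J = [[2·a - 4·b^2 + 1, -8·a·b + 1], [6·a·b + 2·a - 2·b, 3·a^2 - 2·a + 10·b]].
At the point, J = [[-4.000, 25.000], [-11.000, -7.000]] (det J = 303.000).
Solving J·Δ = −F gives Δ = (0.158, 0.645).
Then the next iterate is (a, b)₁ = (2.158, -0.855).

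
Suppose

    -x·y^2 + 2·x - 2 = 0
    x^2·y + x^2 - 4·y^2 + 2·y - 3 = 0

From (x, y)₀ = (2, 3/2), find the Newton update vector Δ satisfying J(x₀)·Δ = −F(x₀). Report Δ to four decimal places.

At (2, 3/2): F = (-2.5000, 1.0000).
Jacobian J = [[-y^2 + 2, -2·x·y], [2·x·y + 2·x, x^2 - 8·y + 2]].
At the point, J = [[-0.2500, -6.0000], [10.0000, -6.0000]] (det J = 61.5000).
Solving J·Δ = −F gives Δ = (-0.3415, -0.4024).

(-0.3415, -0.4024)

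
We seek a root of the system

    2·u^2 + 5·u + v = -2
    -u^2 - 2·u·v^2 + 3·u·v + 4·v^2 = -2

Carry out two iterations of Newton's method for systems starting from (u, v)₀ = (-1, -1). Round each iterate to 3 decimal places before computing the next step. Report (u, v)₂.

(-0.638, 3.782)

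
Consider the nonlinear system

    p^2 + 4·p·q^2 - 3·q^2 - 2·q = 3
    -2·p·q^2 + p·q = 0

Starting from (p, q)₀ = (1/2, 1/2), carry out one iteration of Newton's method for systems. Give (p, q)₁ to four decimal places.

(2.5000, 0.5000)

At (1/2, 1/2): F = (-4.0000, 0.0000).
Jacobian J = [[2·p + 4·q^2, 8·p·q - 6·q - 2], [-2·q^2 + q, -4·p·q + p]].
At the point, J = [[2.0000, -3.0000], [0.0000, -0.5000]] (det J = -1.0000).
Solving J·Δ = −F gives Δ = (2.0000, 0.0000).
Then the next iterate is (p, q)₁ = (2.5000, 0.5000).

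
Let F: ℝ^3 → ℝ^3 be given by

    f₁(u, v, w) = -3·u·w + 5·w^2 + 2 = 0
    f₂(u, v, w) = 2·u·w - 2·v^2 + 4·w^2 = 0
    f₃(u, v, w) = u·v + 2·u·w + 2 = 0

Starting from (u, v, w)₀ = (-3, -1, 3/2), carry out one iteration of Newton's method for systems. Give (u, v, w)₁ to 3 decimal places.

At (-3, -1, 3/2): F = (26.750, -2.000, -4.000).
Jacobian J = [[-3·w, 0, -3·u + 10·w], [2·w, -4·v, 2·u + 8·w], [v + 2·w, u, 2·u]].
At the point, J = [[-4.500, 0.000, 24.000], [3.000, 4.000, 6.000], [2.000, -3.000, -6.000]] (det J = -381.000).
Solving J·Δ = −F gives Δ = (0.965, 1.177, -0.934).
Then the next iterate is (u, v, w)₁ = (-2.035, 0.177, 0.566).

(-2.035, 0.177, 0.566)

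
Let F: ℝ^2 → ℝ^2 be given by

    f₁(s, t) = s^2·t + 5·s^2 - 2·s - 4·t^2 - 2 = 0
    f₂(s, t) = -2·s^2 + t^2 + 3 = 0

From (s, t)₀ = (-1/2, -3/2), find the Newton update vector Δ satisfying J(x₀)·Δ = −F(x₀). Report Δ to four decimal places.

At (-1/2, -3/2): F = (-9.1250, 4.7500).
Jacobian J = [[2·s·t + 10·s - 2, s^2 - 8·t], [-4·s, 2·t]].
At the point, J = [[-5.5000, 12.2500], [2.0000, -3.0000]] (det J = -8.0000).
Solving J·Δ = −F gives Δ = (-3.8516, -0.9844).

(-3.8516, -0.9844)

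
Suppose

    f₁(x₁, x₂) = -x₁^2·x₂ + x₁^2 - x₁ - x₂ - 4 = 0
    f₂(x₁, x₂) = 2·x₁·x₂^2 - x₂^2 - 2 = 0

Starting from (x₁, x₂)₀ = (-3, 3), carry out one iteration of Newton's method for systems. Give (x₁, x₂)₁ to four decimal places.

(-2.0284, 1.8688)

At (-3, 3): F = (-22.0000, -65.0000).
Jacobian J = [[-2·x₁·x₂ + 2·x₁ - 1, -x₁^2 - 1], [2·x₂^2, 4·x₁·x₂ - 2·x₂]].
At the point, J = [[11.0000, -10.0000], [18.0000, -42.0000]] (det J = -282.0000).
Solving J·Δ = −F gives Δ = (0.9716, -1.1312).
Then the next iterate is (x₁, x₂)₁ = (-2.0284, 1.8688).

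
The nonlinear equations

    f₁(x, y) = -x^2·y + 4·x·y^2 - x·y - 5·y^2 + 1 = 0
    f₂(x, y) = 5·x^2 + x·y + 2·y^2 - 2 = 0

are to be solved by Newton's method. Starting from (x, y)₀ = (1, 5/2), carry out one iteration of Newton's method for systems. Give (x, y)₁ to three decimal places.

(0.953, 0.917)

At (1, 5/2): F = (-10.250, 18.000).
Jacobian J = [[-2·x·y + 4·y^2 - y, -x^2 + 8·x·y - x - 10·y], [10·x + y, x + 4·y]].
At the point, J = [[17.500, -7.000], [12.500, 11.000]] (det J = 280.000).
Solving J·Δ = −F gives Δ = (-0.047, -1.583).
Then the next iterate is (x, y)₁ = (0.953, 0.917).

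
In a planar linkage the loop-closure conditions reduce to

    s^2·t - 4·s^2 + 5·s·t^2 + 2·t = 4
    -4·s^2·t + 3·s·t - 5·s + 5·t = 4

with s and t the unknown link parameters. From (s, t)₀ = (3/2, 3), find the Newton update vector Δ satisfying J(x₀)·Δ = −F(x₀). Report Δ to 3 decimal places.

At (3/2, 3): F = (67.250, -10.000).
Jacobian J = [[2·s·t - 8·s + 5·t^2, s^2 + 10·s·t + 2], [-8·s·t + 3·t - 5, -4·s^2 + 3·s + 5]].
At the point, J = [[42.000, 49.250], [-32.000, 0.500]] (det J = 1597.000).
Solving J·Δ = −F gives Δ = (-0.329, -1.085).

(-0.329, -1.085)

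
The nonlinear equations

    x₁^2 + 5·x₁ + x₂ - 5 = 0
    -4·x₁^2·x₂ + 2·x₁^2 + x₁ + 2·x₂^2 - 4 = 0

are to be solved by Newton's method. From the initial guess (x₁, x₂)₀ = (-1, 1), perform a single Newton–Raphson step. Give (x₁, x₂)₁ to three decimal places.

At (-1, 1): F = (-8.000, -5.000).
Jacobian J = [[2·x₁ + 5, 1], [-8·x₁·x₂ + 4·x₁ + 1, -4·x₁^2 + 4·x₂]].
At the point, J = [[3.000, 1.000], [5.000, 0.000]] (det J = -5.000).
Solving J·Δ = −F gives Δ = (1.000, 5.000).
Then the next iterate is (x₁, x₂)₁ = (0.000, 6.000).

(0.000, 6.000)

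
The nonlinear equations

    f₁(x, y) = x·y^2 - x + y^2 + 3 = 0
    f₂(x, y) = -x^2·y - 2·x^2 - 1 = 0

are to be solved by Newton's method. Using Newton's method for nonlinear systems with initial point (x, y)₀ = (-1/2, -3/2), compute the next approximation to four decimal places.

At (-1/2, -3/2): F = (4.6250, -1.1250).
Jacobian J = [[y^2 - 1, 2·x·y + 2·y], [-2·x·y - 4·x, -x^2]].
At the point, J = [[1.2500, -1.5000], [0.5000, -0.2500]] (det J = 0.4375).
Solving J·Δ = −F gives Δ = (6.5000, 8.5000).
Then the next iterate is (x, y)₁ = (6.0000, 7.0000).

(6.0000, 7.0000)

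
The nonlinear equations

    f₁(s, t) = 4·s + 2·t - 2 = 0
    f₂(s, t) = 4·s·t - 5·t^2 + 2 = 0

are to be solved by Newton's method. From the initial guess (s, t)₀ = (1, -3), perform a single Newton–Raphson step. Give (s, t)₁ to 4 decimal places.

At (1, -3): F = (-4.0000, -55.0000).
Jacobian J = [[4, 2], [4·t, 4·s - 10·t]].
At the point, J = [[4.0000, 2.0000], [-12.0000, 34.0000]] (det J = 160.0000).
Solving J·Δ = −F gives Δ = (0.1625, 1.6750).
Then the next iterate is (s, t)₁ = (1.1625, -1.3250).

(1.1625, -1.3250)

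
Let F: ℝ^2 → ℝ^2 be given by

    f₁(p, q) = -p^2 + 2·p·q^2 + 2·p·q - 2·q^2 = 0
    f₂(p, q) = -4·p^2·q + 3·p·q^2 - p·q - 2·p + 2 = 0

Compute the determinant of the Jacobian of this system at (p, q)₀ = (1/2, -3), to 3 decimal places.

-395.500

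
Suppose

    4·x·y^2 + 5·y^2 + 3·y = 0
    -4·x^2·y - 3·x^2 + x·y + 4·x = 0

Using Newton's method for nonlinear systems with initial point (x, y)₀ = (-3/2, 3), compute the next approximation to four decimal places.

(-2.0980, -4.1757)

At (-3/2, 3): F = (0.0000, -44.2500).
Jacobian J = [[4·y^2, 8·x·y + 10·y + 3], [-8·x·y - 6·x + y + 4, -4·x^2 + x]].
At the point, J = [[36.0000, -3.0000], [52.0000, -10.5000]] (det J = -222.0000).
Solving J·Δ = −F gives Δ = (-0.5980, -7.1757).
Then the next iterate is (x, y)₁ = (-2.0980, -4.1757).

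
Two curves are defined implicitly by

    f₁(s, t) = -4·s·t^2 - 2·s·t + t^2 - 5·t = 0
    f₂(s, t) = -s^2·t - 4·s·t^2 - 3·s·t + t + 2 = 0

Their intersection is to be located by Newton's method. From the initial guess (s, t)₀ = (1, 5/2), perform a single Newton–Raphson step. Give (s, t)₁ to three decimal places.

At (1, 5/2): F = (-36.250, -30.500).
Jacobian J = [[-4·t^2 - 2·t, -8·s·t - 2·s + 2·t - 5], [-2·s·t - 4·t^2 - 3·t, -s^2 - 8·s·t - 3·s + 1]].
At the point, J = [[-30.000, -22.000], [-37.500, -23.000]] (det J = -135.000).
Solving J·Δ = −F gives Δ = (1.206, -3.292).
Then the next iterate is (s, t)₁ = (2.206, -0.792).

(2.206, -0.792)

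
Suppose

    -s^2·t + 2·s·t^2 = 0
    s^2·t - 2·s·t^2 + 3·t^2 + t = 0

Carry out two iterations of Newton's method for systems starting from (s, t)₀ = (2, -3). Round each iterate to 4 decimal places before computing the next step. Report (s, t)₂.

(1.3716, -0.8872)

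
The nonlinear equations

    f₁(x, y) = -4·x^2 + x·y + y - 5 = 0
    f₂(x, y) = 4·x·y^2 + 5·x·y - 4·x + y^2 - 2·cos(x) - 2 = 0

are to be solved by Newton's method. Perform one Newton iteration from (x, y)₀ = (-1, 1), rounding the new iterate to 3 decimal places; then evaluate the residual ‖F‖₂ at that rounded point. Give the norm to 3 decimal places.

5.619

At (-1, 1): F = (-9.000, -7.08060).
Jacobian J = [[-8·x + y, x + 1], [4·y^2 + 5·y + 2·sin(x) - 4, 8·x·y + 5·x + 2·y]].
At the point, J = [[9.000, 0.000], [3.31706, -11.000]] (det J = -99.000).
Solving J·Δ = −F gives Δ = (1.000, -0.342).
Then the next iterate is (x, y)₁ = (0.000, 0.658).
Re-evaluating at (0.000, 0.658): F = (-4.342, -3.56704), so ‖F‖₂ = 5.619.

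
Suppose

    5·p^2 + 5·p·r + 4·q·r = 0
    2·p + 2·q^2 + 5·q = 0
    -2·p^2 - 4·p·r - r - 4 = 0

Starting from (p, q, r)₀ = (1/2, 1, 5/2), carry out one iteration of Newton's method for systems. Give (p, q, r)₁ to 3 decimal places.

(-1.122, 0.472, 4.987)

At (1/2, 1, 5/2): F = (17.500, 8.000, -12.000).
Jacobian J = [[10·p + 5·r, 4·r, 5·p + 4·q], [2, 4·q + 5, 0], [-4·p - 4·r, 0, -4·p - 1]].
At the point, J = [[17.500, 10.000, 6.500], [2.000, 9.000, 0.000], [-12.000, 0.000, -3.000]] (det J = 289.500).
Solving J·Δ = −F gives Δ = (-1.622, -0.528, 2.487).
Then the next iterate is (p, q, r)₁ = (-1.122, 0.472, 4.987).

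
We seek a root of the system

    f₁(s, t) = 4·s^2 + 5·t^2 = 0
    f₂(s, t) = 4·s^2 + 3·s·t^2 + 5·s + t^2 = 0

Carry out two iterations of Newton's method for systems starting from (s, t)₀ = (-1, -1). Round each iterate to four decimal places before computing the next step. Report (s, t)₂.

At (-1, -1): F = (9.0000, -3.0000).
Jacobian J = [[8·s, 10·t], [8·s + 3·t^2 + 5, 6·s·t + 2·t]].
At the point, J = [[-8.0000, -10.0000], [0.0000, 4.0000]] (det J = -32.0000).
Solving J·Δ = −F gives Δ = (0.1875, 0.7500).
Then the next iterate is (s, t)₁ = (-0.8125, -0.2500).
Round to (-0.8125, -0.2500) and repeat: F = (2.953125, -1.511719), J = [[-6.5000, -2.5000], [-1.3125, 0.718750]].
Δ = (-0.2083, 1.7229), so (s, t)₂ = (-1.0208, 1.4729).

(-1.0208, 1.4729)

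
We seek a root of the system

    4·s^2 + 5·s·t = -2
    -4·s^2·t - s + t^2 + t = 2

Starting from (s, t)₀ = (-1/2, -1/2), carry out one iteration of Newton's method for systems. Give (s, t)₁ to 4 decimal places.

At (-1/2, -1/2): F = (4.2500, -1.2500).
Jacobian J = [[8·s + 5·t, 5·s], [-8·s·t - 1, -4·s^2 + 2·t + 1]].
At the point, J = [[-6.5000, -2.5000], [-3.0000, -1.0000]] (det J = -1.0000).
Solving J·Δ = −F gives Δ = (-7.3750, 20.8750).
Then the next iterate is (s, t)₁ = (-7.8750, 20.3750).

(-7.8750, 20.3750)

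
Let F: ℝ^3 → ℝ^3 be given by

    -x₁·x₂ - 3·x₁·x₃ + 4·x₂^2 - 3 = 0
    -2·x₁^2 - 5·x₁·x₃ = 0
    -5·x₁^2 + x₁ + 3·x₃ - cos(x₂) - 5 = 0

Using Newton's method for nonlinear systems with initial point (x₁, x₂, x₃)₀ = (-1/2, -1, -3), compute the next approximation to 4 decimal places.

(-0.9716, -0.8808, 3.4067)

At (-1/2, -1, -3): F = (-4.0000, -8.0000, -16.290302).
Jacobian J = [[-x₂ - 3·x₃, -x₁ + 8·x₂, -3·x₁], [-4·x₁ - 5·x₃, 0, -5·x₁], [-10·x₁ + 1, sin(x₂), 3]].
At the point, J = [[10.0000, -7.5000, 1.5000], [17.0000, 0.0000, 2.5000], [6.0000, -0.841471, 3.0000]] (det J = 269.579265).
Solving J·Δ = −F gives Δ = (-0.4716, 0.1192, 6.4067).
Then the next iterate is (x₁, x₂, x₃)₁ = (-0.9716, -0.8808, 3.4067).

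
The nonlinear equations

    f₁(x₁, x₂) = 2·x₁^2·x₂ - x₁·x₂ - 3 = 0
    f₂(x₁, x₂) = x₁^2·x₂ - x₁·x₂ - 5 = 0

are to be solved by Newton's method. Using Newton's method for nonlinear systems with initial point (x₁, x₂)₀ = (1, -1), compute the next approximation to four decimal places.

(-4.0000, -12.0000)

At (1, -1): F = (-4.0000, -5.0000).
Jacobian J = [[4·x₁·x₂ - x₂, 2·x₁^2 - x₁], [2·x₁·x₂ - x₂, x₁^2 - x₁]].
At the point, J = [[-3.0000, 1.0000], [-1.0000, 0.0000]] (det J = 1.0000).
Solving J·Δ = −F gives Δ = (-5.0000, -11.0000).
Then the next iterate is (x₁, x₂)₁ = (-4.0000, -12.0000).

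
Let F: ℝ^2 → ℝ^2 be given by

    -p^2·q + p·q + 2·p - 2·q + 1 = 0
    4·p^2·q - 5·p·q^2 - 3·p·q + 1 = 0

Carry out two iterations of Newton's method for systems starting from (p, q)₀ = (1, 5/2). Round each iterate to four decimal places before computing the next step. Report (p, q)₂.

At (1, 5/2): F = (-2.0000, -27.7500).
Jacobian J = [[-2·p·q + q + 2, -p^2 + p - 2], [8·p·q - 5·q^2 - 3·q, 4·p^2 - 10·p·q - 3·p]].
At the point, J = [[-0.5000, -2.0000], [-18.7500, -24.0000]] (det J = -25.5000).
Solving J·Δ = −F gives Δ = (-0.2941, -0.9265).
Then the next iterate is (p, q)₁ = (0.7059, 1.5735).
Round to (0.7059, 1.5735) and repeat: F = (-0.408533, -7.934630), J = [[1.352033, -1.792395], [-8.214142, -11.231857]].
Δ = (-0.3221, -0.4709), so (p, q)₂ = (0.3838, 1.1026).

(0.3838, 1.1026)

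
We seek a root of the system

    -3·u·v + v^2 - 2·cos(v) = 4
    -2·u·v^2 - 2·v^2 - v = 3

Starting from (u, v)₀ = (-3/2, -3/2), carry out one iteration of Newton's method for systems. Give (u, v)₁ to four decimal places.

At (-3/2, -3/2): F = (-8.641474, 0.7500).
Jacobian J = [[-3·v, -3·u + 2·v + 2·sin(v)], [-2·v^2, -4·u·v - 4·v - 1]].
At the point, J = [[4.5000, -0.494990], [-4.5000, -4.0000]] (det J = -20.227455).
Solving J·Δ = −F gives Δ = (1.7272, -1.7556).
Then the next iterate is (u, v)₁ = (0.2272, -3.2556).

(0.2272, -3.2556)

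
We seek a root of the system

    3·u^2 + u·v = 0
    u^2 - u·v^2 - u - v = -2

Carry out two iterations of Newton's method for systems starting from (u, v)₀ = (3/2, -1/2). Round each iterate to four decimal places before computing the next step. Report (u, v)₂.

(1.7690, -5.8098)

At (3/2, -1/2): F = (6.0000, 2.8750).
Jacobian J = [[6·u + v, u], [2·u - v^2 - 1, -2·u·v - 1]].
At the point, J = [[8.5000, 1.5000], [1.7500, 0.5000]] (det J = 1.6250).
Solving J·Δ = −F gives Δ = (0.8077, -8.5769).
Then the next iterate is (u, v)₁ = (2.3077, -9.0769).
Round to (2.3077, -9.0769) and repeat: F = (-4.970324, -176.036986), J = [[4.7693, 2.3077], [-78.774714, 40.893524]].
Δ = (-0.5387, 3.2671), so (u, v)₂ = (1.7690, -5.8098).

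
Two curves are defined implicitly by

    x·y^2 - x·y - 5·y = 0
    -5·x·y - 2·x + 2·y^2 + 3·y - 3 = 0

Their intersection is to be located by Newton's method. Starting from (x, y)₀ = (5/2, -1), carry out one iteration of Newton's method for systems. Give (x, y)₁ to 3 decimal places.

(11.190, 1.190)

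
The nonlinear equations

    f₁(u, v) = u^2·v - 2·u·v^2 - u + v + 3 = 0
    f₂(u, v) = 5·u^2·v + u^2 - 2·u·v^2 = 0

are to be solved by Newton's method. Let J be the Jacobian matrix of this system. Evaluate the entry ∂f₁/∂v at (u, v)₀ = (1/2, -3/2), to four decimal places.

∂f₁/∂v = u^2 - 4·u·v + 1.
At (1/2, -3/2) this is 4.2500.

4.2500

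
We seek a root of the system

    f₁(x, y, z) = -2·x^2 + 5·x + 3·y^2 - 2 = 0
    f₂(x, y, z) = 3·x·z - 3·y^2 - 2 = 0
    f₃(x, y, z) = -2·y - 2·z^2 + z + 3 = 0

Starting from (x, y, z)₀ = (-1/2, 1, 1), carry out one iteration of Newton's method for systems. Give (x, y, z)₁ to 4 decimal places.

At (-1/2, 1, 1): F = (-2.0000, -6.5000, 0.0000).
Jacobian J = [[-4·x + 5, 6·y, 0], [3·z, -6·y, 3·x], [0, -2, -4·z + 1]].
At the point, J = [[7.0000, 6.0000, 0.0000], [3.0000, -6.0000, -1.5000], [0.0000, -2.0000, -3.0000]] (det J = 159.0000).
Solving J·Δ = −F gives Δ = (0.9245, -0.7453, 0.4969).
Then the next iterate is (x, y, z)₁ = (0.4245, 0.2547, 1.4969).

(0.4245, 0.2547, 1.4969)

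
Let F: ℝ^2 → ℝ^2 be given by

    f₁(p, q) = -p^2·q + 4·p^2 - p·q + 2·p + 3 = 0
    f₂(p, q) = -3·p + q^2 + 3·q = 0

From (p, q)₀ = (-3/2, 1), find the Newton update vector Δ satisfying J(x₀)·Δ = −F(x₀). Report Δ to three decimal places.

At (-3/2, 1): F = (8.250, 8.500).
Jacobian J = [[-2·p·q + 8·p - q + 2, -p^2 - p], [-3, 2·q + 3]].
At the point, J = [[-8.000, -0.750], [-3.000, 5.000]] (det J = -42.250).
Solving J·Δ = −F gives Δ = (1.127, -1.024).

(1.127, -1.024)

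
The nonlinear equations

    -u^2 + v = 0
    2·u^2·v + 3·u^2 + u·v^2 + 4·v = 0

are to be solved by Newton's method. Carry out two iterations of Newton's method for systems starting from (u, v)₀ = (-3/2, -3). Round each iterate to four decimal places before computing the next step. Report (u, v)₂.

At (-3/2, -3): F = (-5.2500, -32.2500).
Jacobian J = [[-2·u, 1], [4·u·v + 6·u + v^2, 2·u^2 + 2·u·v + 4]].
At the point, J = [[3.0000, 1.0000], [18.0000, 17.5000]] (det J = 34.5000).
Solving J·Δ = −F gives Δ = (1.7283, 0.0652).
Then the next iterate is (u, v)₁ = (0.2283, -2.9348).
Round to (0.2283, -2.9348) and repeat: F = (-2.986921, -9.922407), J = [[-0.4566, 1.0000], [7.302792, 2.764212]].
Δ = (0.1945, 3.0757), so (u, v)₂ = (0.4228, 0.1409).

(0.4228, 0.1409)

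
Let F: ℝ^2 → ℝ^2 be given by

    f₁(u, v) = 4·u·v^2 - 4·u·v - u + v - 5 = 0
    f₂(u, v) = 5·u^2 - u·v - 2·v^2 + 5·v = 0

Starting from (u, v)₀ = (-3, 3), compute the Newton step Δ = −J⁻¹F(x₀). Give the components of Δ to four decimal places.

(1.6150, -0.5738)

At (-3, 3): F = (-71.0000, 51.0000).
Jacobian J = [[4·v^2 - 4·v - 1, 8·u·v - 4·u + 1], [10·u - v, -u - 4·v + 5]].
At the point, J = [[23.0000, -59.0000], [-33.0000, -4.0000]] (det J = -2039.0000).
Solving J·Δ = −F gives Δ = (1.6150, -0.5738).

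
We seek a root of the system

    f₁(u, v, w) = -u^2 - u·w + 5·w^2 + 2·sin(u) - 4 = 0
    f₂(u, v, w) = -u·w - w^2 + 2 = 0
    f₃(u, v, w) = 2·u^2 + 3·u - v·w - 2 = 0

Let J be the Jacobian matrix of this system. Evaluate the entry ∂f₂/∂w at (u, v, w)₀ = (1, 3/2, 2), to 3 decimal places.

-5.000

∂f₂/∂w = -u - 2·w.
At (1, 3/2, 2) this is -5.000.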